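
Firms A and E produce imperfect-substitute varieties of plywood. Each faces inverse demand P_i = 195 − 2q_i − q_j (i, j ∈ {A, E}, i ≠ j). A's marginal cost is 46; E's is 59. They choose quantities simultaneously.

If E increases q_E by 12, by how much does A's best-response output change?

-3

Firm A's profit: π = q_A(195 − 2q_A − q_E) − 46q_A.
∂π/∂q_A = 149 − 4q_A − q_E = 0 ⇒ q_A = 37.25 − 0.25q_E.
The reaction-function slope is −0.25, so a 12-unit rise in q_E moves q_A by −0.25 × 12 = −3. A's best response falls — the actions are strategic substitutes.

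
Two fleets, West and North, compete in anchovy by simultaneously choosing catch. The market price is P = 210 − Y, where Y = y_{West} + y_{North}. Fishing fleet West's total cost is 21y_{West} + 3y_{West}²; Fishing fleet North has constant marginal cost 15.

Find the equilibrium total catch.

Fishing fleet West's profit: π = y_{West}(210 − (y_{West} + y_{North})) − 21y_{West} − 3y_{West}².
∂π/∂y_{West} = 189 − 8y_{West} − y_{North} = 0, so y_{West} = 23.625 − 0.125y_{North}.
For North: ∂π/∂y_{North} = 195 − 2y_{North} − y_{West} = 0 ⇒ y_{North} = 97.5 − 0.5y_{West}.
Solving the two reaction functions simultaneously: (1 − (−0.125)(−0.5))y_{West} = 23.625 − 0.125·97.5, so 0.9375y_{West} = 11.4375 and y_{West} = 12.2.
Then y_{North} = 97.5 − 0.5·12.2 = 91.4.
Total catch: 12.2 + 91.4 = 103.6.

103.6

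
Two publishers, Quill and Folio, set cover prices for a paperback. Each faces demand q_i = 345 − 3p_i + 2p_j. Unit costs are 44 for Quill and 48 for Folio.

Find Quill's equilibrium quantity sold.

Quill's profit: π = (p_{Quill} − 44)(345 − 3p_{Quill} + 2p_{Folio}).
∂π/∂p_{Quill} = 477 − 6p_{Quill} + 2p_{Folio} = 0 ⇒ p_{Quill} = 79.5 + (1/3)p_{Folio}.
Similarly p_{Folio} = 81.5 + (1/3)p_{Quill}.
Solving the two reaction functions simultaneously: (1 − (1/3)(1/3))p_{Quill} = 79.5 + (1/3)·81.5, so (8/9)p_{Quill} = 320/3 and p_{Quill} = 120.
Then p_{Folio} = 81.5 + (1/3)·120 = 121.5.
q_{Quill} = 345 − 3·120 + 2·121.5 = 228.

228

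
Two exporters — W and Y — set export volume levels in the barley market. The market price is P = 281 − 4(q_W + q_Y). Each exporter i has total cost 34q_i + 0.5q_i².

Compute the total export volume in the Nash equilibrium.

Exporter W's profit: π = q_W(281 − 4(q_W + q_Y)) − 34q_W − 0.5q_W².
∂π/∂q_W = 247 − 9q_W − 4q_Y = 0, so q_W = 247/9 − (4/9)q_Y.
The game is symmetric, so in equilibrium q_Y = q_W: the reaction function gives (13/9)q_W = 247/9, hence q_W = 19.
Total export volume: 19 + 19 = 38.

38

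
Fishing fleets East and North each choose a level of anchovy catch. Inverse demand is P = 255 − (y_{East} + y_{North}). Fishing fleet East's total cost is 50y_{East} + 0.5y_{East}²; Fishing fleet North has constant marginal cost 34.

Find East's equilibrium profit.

Fishing fleet East's profit: π = y_{East}(255 − (y_{East} + y_{North})) − 50y_{East} − 0.5y_{East}².
∂π/∂y_{East} = 205 − 3y_{East} − y_{North} = 0, so y_{East} = 205/3 − (1/3)y_{North}.
For North: ∂π/∂y_{North} = 221 − 2y_{North} − y_{East} = 0 ⇒ y_{North} = 110.5 − 0.5y_{East}.
Substituting the second reaction function into the first: y_{East} = 205/3 − (1/3)(110.5 − 0.5y_{East}), which gives (5/6)y_{East} = 31.5 ⇒ y_{East} = 37.8.
Then y_{North} = 110.5 − 0.5·37.8 = 91.6.
Price P = 255 − 129.4 = 125.6.
East's profit: (125.6 − 50)·37.8 − 0.5(37.8)² = 2143.26.

2143.26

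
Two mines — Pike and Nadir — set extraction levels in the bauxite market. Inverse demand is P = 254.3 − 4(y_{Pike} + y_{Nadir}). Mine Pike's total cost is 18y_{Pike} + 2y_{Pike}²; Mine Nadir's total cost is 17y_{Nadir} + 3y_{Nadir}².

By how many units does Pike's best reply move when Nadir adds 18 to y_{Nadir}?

Mine Pike's profit: π = y_{Pike}(254.3 − 4(y_{Pike} + y_{Nadir})) − 18y_{Pike} − 2y_{Pike}².
∂π/∂y_{Pike} = 236.3 − 12y_{Pike} − 4y_{Nadir} = 0, so y_{Pike} = 2363/120 − (1/3)y_{Nadir}.
The reaction-function slope is −1/3, so an 18-unit rise in y_{Nadir} moves y_{Pike} by −1/3 × 18 = −6. Pike's best response falls — the actions are strategic substitutes.

-6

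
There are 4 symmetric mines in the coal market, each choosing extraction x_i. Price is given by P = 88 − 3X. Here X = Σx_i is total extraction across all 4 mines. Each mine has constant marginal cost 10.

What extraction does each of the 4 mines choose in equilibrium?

5.2

A representative mine's profit is π_i = x_i(88 − 3X) − 10x_i, with X = x_i + Σ_{j≠i} x_j.
First-order condition: 78 − 6x_i − 3Σ_{j≠i} x_j = 0.
In a symmetric equilibrium every mine chooses the same x, so Σ_{j≠i} x_j = 3x. The condition becomes 78 − 15x = 0, giving x = 78/15 = 5.2.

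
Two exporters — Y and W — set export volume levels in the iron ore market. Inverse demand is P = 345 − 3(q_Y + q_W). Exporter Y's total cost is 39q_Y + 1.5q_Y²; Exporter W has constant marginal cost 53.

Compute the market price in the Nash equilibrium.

167

Exporter Y's profit: π = q_Y(345 − 3(q_Y + q_W)) − 39q_Y − 1.5q_Y².
∂π/∂q_Y = 306 − 9q_Y − 3q_W = 0, so q_Y = 34 − (1/3)q_W.
For W: ∂π/∂q_W = 292 − 6q_W − 3q_Y = 0 ⇒ q_W = 146/3 − 0.5q_Y.
Substituting the second reaction function into the first: q_Y = 34 − (1/3)(146/3 − 0.5q_Y), which gives (5/6)q_Y = 160/9 ⇒ q_Y = 64/3.
Then q_W = 146/3 − 0.5·(64/3) = 38.
Equilibrium price: P = 345 − 3·(178/3) = 167.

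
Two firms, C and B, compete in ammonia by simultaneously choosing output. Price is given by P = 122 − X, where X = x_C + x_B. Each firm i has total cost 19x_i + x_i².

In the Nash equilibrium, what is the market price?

80.8

Firm C's profit: π = x_C(122 − (x_C + x_B)) − 19x_C − x_C².
∂π/∂x_C = 103 − 4x_C − x_B = 0, so x_C = 25.75 − 0.25x_B.
Setting x_C = x_B in the reaction function: x_C = 25.75 − 0.25x_C, so x_C = 25.75 / 1.25 = 20.6.
Equilibrium price: P = 122 − 41.2 = 80.8.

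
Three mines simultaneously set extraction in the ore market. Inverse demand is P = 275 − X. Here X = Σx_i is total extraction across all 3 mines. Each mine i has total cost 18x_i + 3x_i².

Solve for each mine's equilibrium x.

25.7

A representative mine's profit is π_i = x_i(275 − X) − 18x_i − 3x_i², with X = x_i + Σ_{j≠i} x_j.
First-order condition: 257 − 8x_i − Σ_{j≠i} x_j = 0.
With identical mines, set every x_j = x: then 257 − 8x − 2x = 0, i.e. x = 257/10 = 25.7.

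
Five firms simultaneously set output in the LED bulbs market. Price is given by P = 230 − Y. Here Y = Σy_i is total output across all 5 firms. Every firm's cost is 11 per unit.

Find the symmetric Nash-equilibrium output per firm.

A representative firm's profit is π_i = y_i(230 − Y) − 11y_i, with Y = y_i + Σ_{j≠i} y_j.
First-order condition: 219 − 2y_i − Σ_{j≠i} y_j = 0.
With identical firms, set every y_j = y: then 219 − 2y − 4y = 0, i.e. y = 219/6 = 36.5.

36.5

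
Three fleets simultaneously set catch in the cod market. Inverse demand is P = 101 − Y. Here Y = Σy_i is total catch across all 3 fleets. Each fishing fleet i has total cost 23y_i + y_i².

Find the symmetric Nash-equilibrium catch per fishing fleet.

A representative fishing fleet's profit is π_i = y_i(101 − Y) − 23y_i − y_i², with Y = y_i + Σ_{j≠i} y_j.
First-order condition: 78 − 4y_i − Σ_{j≠i} y_j = 0.
In a symmetric equilibrium every fishing fleet chooses the same y, so Σ_{j≠i} y_j = 2y. The condition becomes 78 − 6y = 0, giving y = 78/6 = 13.

13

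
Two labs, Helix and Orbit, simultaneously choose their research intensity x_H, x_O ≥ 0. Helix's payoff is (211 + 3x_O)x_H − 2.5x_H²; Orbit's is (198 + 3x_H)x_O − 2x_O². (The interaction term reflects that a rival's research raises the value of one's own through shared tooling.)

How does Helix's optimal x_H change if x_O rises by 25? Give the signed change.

Expanding Helix's payoff: 211x_H + 3x_Ox_H − 2.5x_H².
∂π/∂x_H = 211 + 3x_O − 5x_H = 0, so x_H = 42.2 + 0.6x_O.
The reaction-function slope is 0.6, so a 25-unit rise in x_O moves x_H by 0.6 × 25 = 15. Helix's best response rises — the actions are strategic complements.

15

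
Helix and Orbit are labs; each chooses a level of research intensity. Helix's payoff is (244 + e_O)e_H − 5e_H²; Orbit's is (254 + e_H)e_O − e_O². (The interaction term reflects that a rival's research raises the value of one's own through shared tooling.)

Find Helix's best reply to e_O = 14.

Expanding Helix's payoff: 244e_H + e_Oe_H − 5e_H².
∂π/∂e_H = 244 + e_O − 10e_H = 0, so e_H = 24.4 + 0.1e_O.
At e_O = 14: e_H = 24.4 + 0.1·14 = 25.8.

25.8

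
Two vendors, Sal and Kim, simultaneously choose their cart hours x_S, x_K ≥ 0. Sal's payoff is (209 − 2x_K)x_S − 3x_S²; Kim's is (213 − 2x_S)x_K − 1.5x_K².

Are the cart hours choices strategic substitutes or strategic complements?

Expanding Sal's payoff: 209x_S − 2x_Kx_S − 3x_S².
∂π/∂x_S = 209 − 2x_K − 6x_S = 0, so x_S = 209/6 − (1/3)x_K.
The best-response slope dx_S/dx_K = −1/3 < 0: the reaction function is downward-sloping, so the choices are strategic substitutes.

strategic substitutes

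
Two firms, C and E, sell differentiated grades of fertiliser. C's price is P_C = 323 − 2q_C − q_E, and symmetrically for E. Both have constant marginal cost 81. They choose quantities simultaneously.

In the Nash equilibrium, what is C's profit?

4685.12

Firm C's profit: π = q_C(323 − 2q_C − q_E) − 81q_C.
∂π/∂q_C = 242 − 4q_C − q_E = 0 ⇒ q_C = 60.5 − 0.25q_E.
The game is symmetric, so in equilibrium q_E = q_C: the reaction function gives 1.25q_C = 60.5, hence q_C = 48.4.
P_C = 323 − 2·48.4 − 48.4 = 177.8.
Profit = (177.8 − 81)·48.4 = 4685.12.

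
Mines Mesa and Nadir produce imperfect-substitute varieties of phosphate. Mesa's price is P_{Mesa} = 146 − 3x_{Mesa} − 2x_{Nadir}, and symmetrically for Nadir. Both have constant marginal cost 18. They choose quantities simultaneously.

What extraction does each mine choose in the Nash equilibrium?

16

Mine Mesa's profit: π = x_{Mesa}(146 − 3x_{Mesa} − 2x_{Nadir}) − 18x_{Mesa}.
∂π/∂x_{Mesa} = 128 − 6x_{Mesa} − 2x_{Nadir} = 0 ⇒ x_{Mesa} = 64/3 − (1/3)x_{Nadir}.
The game is symmetric, so in equilibrium x_{Nadir} = x_{Mesa}: the reaction function gives (4/3)x_{Mesa} = 64/3, hence x_{Mesa} = 16.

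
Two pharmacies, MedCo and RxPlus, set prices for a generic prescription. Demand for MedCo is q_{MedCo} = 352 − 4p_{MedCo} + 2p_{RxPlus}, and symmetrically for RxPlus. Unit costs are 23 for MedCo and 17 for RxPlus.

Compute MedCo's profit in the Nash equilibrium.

10080.16

MedCo's profit: π = (p_{MedCo} − 23)(352 − 4p_{MedCo} + 2p_{RxPlus}).
∂π/∂p_{MedCo} = 444 − 8p_{MedCo} + 2p_{RxPlus} = 0 ⇒ p_{MedCo} = 55.5 + 0.25p_{RxPlus}.
Similarly p_{RxPlus} = 52.5 + 0.25p_{MedCo}.
Solving the two reaction functions simultaneously: (1 − (0.25)(0.25))p_{MedCo} = 55.5 + 0.25·52.5, so 0.9375p_{MedCo} = 68.625 and p_{MedCo} = 73.2.
Then p_{RxPlus} = 52.5 + 0.25·73.2 = 70.8.
q_{MedCo} = 352 − 4·73.2 + 2·70.8 = 200.8.
Profit = (73.2 − 23)·200.8 = 10080.16.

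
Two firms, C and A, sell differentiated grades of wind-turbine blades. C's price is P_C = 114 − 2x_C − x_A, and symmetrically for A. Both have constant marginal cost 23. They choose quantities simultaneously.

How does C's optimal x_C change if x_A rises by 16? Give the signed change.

-4

Firm C's profit: π = x_C(114 − 2x_C − x_A) − 23x_C.
∂π/∂x_C = 91 − 4x_C − x_A = 0 ⇒ x_C = 22.75 − 0.25x_A.
The reaction-function slope is −0.25, so a 16-unit rise in x_A moves x_C by −0.25 × 16 = −4. C's best response falls — the actions are strategic substitutes.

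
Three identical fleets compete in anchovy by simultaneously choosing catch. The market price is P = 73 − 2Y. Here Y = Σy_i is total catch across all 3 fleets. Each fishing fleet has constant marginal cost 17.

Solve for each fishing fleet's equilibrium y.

7

A representative fishing fleet's profit is π_i = y_i(73 − 2Y) − 17y_i, with Y = y_i + Σ_{j≠i} y_j.
First-order condition: 56 − 4y_i − 2Σ_{j≠i} y_j = 0.
With identical fishing fleets, set every y_j = y: then 56 − 4y − 4y = 0, i.e. y = 56/8 = 7.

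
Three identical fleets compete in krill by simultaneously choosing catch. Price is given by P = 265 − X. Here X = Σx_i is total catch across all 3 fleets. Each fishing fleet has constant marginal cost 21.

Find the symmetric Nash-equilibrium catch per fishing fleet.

61

A representative fishing fleet's profit is π_i = x_i(265 − X) − 21x_i, with X = x_i + Σ_{j≠i} x_j.
First-order condition: 244 − 2x_i − Σ_{j≠i} x_j = 0.
With identical fishing fleets, set every x_j = x: then 244 − 2x − 2x = 0, i.e. x = 244/4 = 61.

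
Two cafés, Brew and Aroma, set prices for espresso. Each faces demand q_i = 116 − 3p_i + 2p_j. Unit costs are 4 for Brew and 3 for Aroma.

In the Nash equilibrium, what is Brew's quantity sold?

Brew's profit: π = (p_{Brew} − 4)(116 − 3p_{Brew} + 2p_{Aroma}).
∂π/∂p_{Brew} = 128 − 6p_{Brew} + 2p_{Aroma} = 0 ⇒ p_{Brew} = 64/3 + (1/3)p_{Aroma}.
Similarly p_{Aroma} = 125/6 + (1/3)p_{Brew}.
Plugging p_{Aroma} into Brew's best response: p_{Brew} = 64/3 + (1/3)(125/6 + (1/3)p_{Brew}) ⇒ (8/9)p_{Brew} = 509/18, so p_{Brew} = 31.8125.
Then p_{Aroma} = 125/6 + (1/3)·31.8125 = 31.4375.
q_{Brew} = 116 − 3·31.8125 + 2·31.4375 = 83.4375.

83.4375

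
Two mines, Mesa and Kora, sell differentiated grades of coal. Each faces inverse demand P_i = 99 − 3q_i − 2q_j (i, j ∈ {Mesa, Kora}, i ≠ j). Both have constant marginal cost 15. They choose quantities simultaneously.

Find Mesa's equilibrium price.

46.5

Mine Mesa's profit: π = q_{Mesa}(99 − 3q_{Mesa} − 2q_{Kora}) − 15q_{Mesa}.
∂π/∂q_{Mesa} = 84 − 6q_{Mesa} − 2q_{Kora} = 0 ⇒ q_{Mesa} = 14 − (1/3)q_{Kora}.
By symmetry q_{Kora} = q_{Mesa}; substituting into the reaction function, (4/3)q_{Mesa} = 14 and q_{Mesa} = 10.5.
P_{Mesa} = 99 − 3·10.5 − 2·10.5 = 46.5.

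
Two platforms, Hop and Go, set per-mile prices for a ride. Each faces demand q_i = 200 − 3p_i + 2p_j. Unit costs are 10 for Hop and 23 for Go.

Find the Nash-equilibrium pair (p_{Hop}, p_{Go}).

59.9375, 64.8125

Hop's profit: π = (p_{Hop} − 10)(200 − 3p_{Hop} + 2p_{Go}).
∂π/∂p_{Hop} = 230 − 6p_{Hop} + 2p_{Go} = 0 ⇒ p_{Hop} = 115/3 + (1/3)p_{Go}.
Similarly p_{Go} = 269/6 + (1/3)p_{Hop}.
Substituting the second reaction function into the first: p_{Hop} = 115/3 + (1/3)(269/6 + (1/3)p_{Hop}), which gives (8/9)p_{Hop} = 959/18 ⇒ p_{Hop} = 59.9375.
Then p_{Go} = 269/6 + (1/3)·59.9375 = 64.8125.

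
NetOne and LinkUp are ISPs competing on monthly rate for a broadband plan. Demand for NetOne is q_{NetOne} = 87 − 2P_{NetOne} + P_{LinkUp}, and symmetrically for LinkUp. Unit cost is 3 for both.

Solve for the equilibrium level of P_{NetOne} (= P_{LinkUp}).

31

NetOne's profit: π = (P_{NetOne} − 3)(87 − 2P_{NetOne} + P_{LinkUp}).
∂π/∂P_{NetOne} = 93 − 4P_{NetOne} + P_{LinkUp} = 0 ⇒ P_{NetOne} = 23.25 + 0.25P_{LinkUp}.
The game is symmetric, so in equilibrium P_{LinkUp} = P_{NetOne}: the reaction function gives 0.75P_{NetOne} = 23.25, hence P_{NetOne} = 31.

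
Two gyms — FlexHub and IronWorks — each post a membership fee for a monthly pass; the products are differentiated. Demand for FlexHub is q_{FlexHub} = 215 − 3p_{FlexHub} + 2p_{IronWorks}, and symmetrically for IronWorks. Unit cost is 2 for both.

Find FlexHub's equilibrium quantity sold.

159.75

FlexHub's profit: π = (p_{FlexHub} − 2)(215 − 3p_{FlexHub} + 2p_{IronWorks}).
∂π/∂p_{FlexHub} = 221 − 6p_{FlexHub} + 2p_{IronWorks} = 0 ⇒ p_{FlexHub} = 221/6 + (1/3)p_{IronWorks}.
The game is symmetric, so in equilibrium p_{IronWorks} = p_{FlexHub}: the reaction function gives (2/3)p_{FlexHub} = 221/6, hence p_{FlexHub} = 55.25.
q_{FlexHub} = 215 − 3·55.25 + 2·55.25 = 159.75.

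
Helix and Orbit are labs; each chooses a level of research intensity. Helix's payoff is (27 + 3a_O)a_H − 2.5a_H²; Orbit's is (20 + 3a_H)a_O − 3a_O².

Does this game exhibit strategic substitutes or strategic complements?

Expanding Helix's payoff: 27a_H + 3a_Oa_H − 2.5a_H².
∂π/∂a_H = 27 + 3a_O − 5a_H = 0, so a_H = 5.4 + 0.6a_O.
The best-response slope da_H/da_O = 0.6 > 0: the reaction function is upward-sloping, so the choices are strategic complements.

strategic complements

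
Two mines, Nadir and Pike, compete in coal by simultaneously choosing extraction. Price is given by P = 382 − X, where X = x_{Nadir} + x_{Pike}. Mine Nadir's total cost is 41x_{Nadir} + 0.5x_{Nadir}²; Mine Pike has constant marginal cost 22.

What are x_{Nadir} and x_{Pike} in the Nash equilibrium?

Mine Nadir's profit: π = x_{Nadir}(382 − (x_{Nadir} + x_{Pike})) − 41x_{Nadir} − 0.5x_{Nadir}².
∂π/∂x_{Nadir} = 341 − 3x_{Nadir} − x_{Pike} = 0, so x_{Nadir} = 341/3 − (1/3)x_{Pike}.
For Pike: ∂π/∂x_{Pike} = 360 − 2x_{Pike} − x_{Nadir} = 0 ⇒ x_{Pike} = 180 − 0.5x_{Nadir}.
Substituting the second reaction function into the first: x_{Nadir} = 341/3 − (1/3)(180 − 0.5x_{Nadir}), which gives (5/6)x_{Nadir} = 161/3 ⇒ x_{Nadir} = 64.4.
Then x_{Pike} = 180 − 0.5·64.4 = 147.8.

64.4, 147.8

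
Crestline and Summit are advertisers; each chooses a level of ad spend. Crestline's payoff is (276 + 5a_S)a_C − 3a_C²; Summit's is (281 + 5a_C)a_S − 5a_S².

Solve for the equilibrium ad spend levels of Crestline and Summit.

Expanding Crestline's payoff: 276a_C + 5a_Sa_C − 3a_C².
∂π/∂a_C = 276 + 5a_S − 6a_C = 0, so a_C = 46 + (5/6)a_S.
Likewise for Summit: a_S = 28.1 + 0.5a_C.
Solving the two reaction functions simultaneously: (1 − (5/6)(0.5))a_C = 46 + (5/6)·28.1, so (7/12)a_C = 833/12 and a_C = 119.
Then a_S = 28.1 + 0.5·119 = 87.6.

119, 87.6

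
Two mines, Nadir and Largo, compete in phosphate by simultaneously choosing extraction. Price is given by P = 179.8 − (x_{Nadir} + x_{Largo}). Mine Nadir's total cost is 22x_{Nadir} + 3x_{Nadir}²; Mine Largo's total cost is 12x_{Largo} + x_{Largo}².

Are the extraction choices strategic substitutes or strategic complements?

Mine Nadir's profit: π = x_{Nadir}(179.8 − (x_{Nadir} + x_{Largo})) − 22x_{Nadir} − 3x_{Nadir}².
∂π/∂x_{Nadir} = 157.8 − 8x_{Nadir} − x_{Largo} = 0, so x_{Nadir} = 19.725 − 0.125x_{Largo}.
The best-response slope dx_{Nadir}/dx_{Largo} = −0.125 < 0: the reaction function is downward-sloping, so the choices are strategic substitutes.

strategic substitutes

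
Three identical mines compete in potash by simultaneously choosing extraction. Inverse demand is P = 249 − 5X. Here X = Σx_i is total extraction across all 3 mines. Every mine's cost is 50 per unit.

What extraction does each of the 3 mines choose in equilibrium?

9.95

A representative mine's profit is π_i = x_i(249 − 5X) − 50x_i, with X = x_i + Σ_{j≠i} x_j.
First-order condition: 199 − 10x_i − 5Σ_{j≠i} x_j = 0.
In a symmetric equilibrium every mine chooses the same x, so Σ_{j≠i} x_j = 2x. The condition becomes 199 − 20x = 0, giving x = 199/20 = 9.95.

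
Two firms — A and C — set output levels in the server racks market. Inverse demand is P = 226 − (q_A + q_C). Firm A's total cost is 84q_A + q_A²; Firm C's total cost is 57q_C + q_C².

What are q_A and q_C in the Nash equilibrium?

Firm A's profit: π = q_A(226 − (q_A + q_C)) − 84q_A − q_A².
∂π/∂q_A = 142 − 4q_A − q_C = 0, so q_A = 35.5 − 0.25q_C.
By the same steps for C: q_C = 42.25 − 0.25q_A.
Solving the two reaction functions simultaneously: (1 − (−0.25)(−0.25))q_A = 35.5 − 0.25·42.25, so 0.9375q_A = 24.9375 and q_A = 26.6.
Then q_C = 42.25 − 0.25·26.6 = 35.6.

26.6, 35.6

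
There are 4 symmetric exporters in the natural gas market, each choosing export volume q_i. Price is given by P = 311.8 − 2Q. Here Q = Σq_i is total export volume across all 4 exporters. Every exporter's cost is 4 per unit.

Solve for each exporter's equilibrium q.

A representative exporter's profit is π_i = q_i(311.8 − 2Q) − 4q_i, with Q = q_i + Σ_{j≠i} q_j.
First-order condition: 307.8 − 4q_i − 2Σ_{j≠i} q_j = 0.
With identical exporters, set every q_j = q: then 307.8 − 4q − 6q = 0, i.e. q = 307.8/10 = 30.78.

30.78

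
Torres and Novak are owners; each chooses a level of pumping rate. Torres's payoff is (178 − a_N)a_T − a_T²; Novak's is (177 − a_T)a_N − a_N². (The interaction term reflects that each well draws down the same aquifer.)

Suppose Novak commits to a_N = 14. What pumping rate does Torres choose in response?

82

Expanding Torres's payoff: 178a_T − a_Na_T − a_T².
∂π/∂a_T = 178 − a_N − 2a_T = 0, so a_T = 89 − 0.5a_N.
At a_N = 14: a_T = 89 − 0.5·14 = 82.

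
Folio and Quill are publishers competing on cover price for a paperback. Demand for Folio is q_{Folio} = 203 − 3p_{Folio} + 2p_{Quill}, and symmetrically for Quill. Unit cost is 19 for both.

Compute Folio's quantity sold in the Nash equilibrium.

Folio's profit: π = (p_{Folio} − 19)(203 − 3p_{Folio} + 2p_{Quill}).
∂π/∂p_{Folio} = 260 − 6p_{Folio} + 2p_{Quill} = 0 ⇒ p_{Folio} = 130/3 + (1/3)p_{Quill}.
The game is symmetric, so in equilibrium p_{Quill} = p_{Folio}: the reaction function gives (2/3)p_{Folio} = 130/3, hence p_{Folio} = 65.
q_{Folio} = 203 − 3·65 + 2·65 = 138.

138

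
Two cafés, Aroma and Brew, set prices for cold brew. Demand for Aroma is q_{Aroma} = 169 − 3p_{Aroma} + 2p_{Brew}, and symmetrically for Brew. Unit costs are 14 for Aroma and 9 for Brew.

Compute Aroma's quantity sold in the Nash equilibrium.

Aroma's profit: π = (p_{Aroma} − 14)(169 − 3p_{Aroma} + 2p_{Brew}).
∂π/∂p_{Aroma} = 211 − 6p_{Aroma} + 2p_{Brew} = 0 ⇒ p_{Aroma} = 211/6 + (1/3)p_{Brew}.
Similarly p_{Brew} = 98/3 + (1/3)p_{Aroma}.
Substituting the second reaction function into the first: p_{Aroma} = 211/6 + (1/3)(98/3 + (1/3)p_{Aroma}), which gives (8/9)p_{Aroma} = 829/18 ⇒ p_{Aroma} = 51.8125.
Then p_{Brew} = 98/3 + (1/3)·51.8125 = 49.9375.
q_{Aroma} = 169 − 3·51.8125 + 2·49.9375 = 113.4375.

113.4375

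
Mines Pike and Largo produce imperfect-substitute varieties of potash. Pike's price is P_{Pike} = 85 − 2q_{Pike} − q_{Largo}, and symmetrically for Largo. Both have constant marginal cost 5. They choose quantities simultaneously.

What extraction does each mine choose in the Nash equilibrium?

16

Mine Pike's profit: π = q_{Pike}(85 − 2q_{Pike} − q_{Largo}) − 5q_{Pike}.
∂π/∂q_{Pike} = 80 − 4q_{Pike} − q_{Largo} = 0 ⇒ q_{Pike} = 20 − 0.25q_{Largo}.
The game is symmetric, so in equilibrium q_{Largo} = q_{Pike}: the reaction function gives 1.25q_{Pike} = 20, hence q_{Pike} = 16.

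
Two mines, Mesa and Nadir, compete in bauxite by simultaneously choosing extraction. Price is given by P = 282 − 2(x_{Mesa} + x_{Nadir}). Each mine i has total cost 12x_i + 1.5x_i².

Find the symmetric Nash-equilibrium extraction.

30

Mine Mesa's profit: π = x_{Mesa}(282 − 2(x_{Mesa} + x_{Nadir})) − 12x_{Mesa} − 1.5x_{Mesa}².
∂π/∂x_{Mesa} = 270 − 7x_{Mesa} − 2x_{Nadir} = 0, so x_{Mesa} = 270/7 − (2/7)x_{Nadir}.
Setting x_{Mesa} = x_{Nadir} in the reaction function: x_{Mesa} = 270/7 − (2/7)x_{Mesa}, so x_{Mesa} = (270/7) / (9/7) = 30.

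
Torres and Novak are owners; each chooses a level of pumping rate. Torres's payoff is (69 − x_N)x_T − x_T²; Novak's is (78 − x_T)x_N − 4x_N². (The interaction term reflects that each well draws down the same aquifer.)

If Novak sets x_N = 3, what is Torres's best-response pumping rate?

Expanding Torres's payoff: 69x_T − x_Nx_T − x_T².
∂π/∂x_T = 69 − x_N − 2x_T = 0, so x_T = 34.5 − 0.5x_N.
At x_N = 3: x_T = 34.5 − 0.5·3 = 33.

33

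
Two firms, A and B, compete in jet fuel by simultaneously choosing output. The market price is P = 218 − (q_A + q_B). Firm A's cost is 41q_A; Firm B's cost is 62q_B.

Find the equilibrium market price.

Firm A's profit: π = q_A(218 − (q_A + q_B)) − 41q_A.
∂π/∂q_A = 177 − 2q_A − q_B = 0, so q_A = 88.5 − 0.5q_B.
By the same steps for B: q_B = 78 − 0.5q_A.
Solving the two reaction functions simultaneously: (1 − (−0.5)(−0.5))q_A = 88.5 − 0.5·78, so 0.75q_A = 49.5 and q_A = 66.
Then q_B = 78 − 0.5·66 = 45.
Equilibrium price: P = 218 − 111 = 107.

107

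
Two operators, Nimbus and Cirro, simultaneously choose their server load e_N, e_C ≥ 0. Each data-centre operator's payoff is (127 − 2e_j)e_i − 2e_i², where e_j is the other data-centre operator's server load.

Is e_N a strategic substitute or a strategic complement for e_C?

strategic substitutes

Nimbus's payoff is (127 − 2e_C)e_N − 2e_N².
∂π/∂e_N = 127 − 2e_C − 4e_N = 0, so e_N = 31.75 − 0.5e_C.
The best-response slope de_N/de_C = −0.5 < 0: the reaction function is downward-sloping, so the choices are strategic substitutes.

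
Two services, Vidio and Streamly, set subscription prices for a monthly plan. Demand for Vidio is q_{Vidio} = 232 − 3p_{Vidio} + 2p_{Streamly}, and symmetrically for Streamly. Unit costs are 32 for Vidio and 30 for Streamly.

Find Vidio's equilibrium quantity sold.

Vidio's profit: π = (p_{Vidio} − 32)(232 − 3p_{Vidio} + 2p_{Streamly}).
∂π/∂p_{Vidio} = 328 − 6p_{Vidio} + 2p_{Streamly} = 0 ⇒ p_{Vidio} = 164/3 + (1/3)p_{Streamly}.
Similarly p_{Streamly} = 161/3 + (1/3)p_{Vidio}.
Solving the two reaction functions simultaneously: (1 − (1/3)(1/3))p_{Vidio} = 164/3 + (1/3)·(161/3), so (8/9)p_{Vidio} = 653/9 and p_{Vidio} = 81.625.
Then p_{Streamly} = 161/3 + (1/3)·81.625 = 80.875.
q_{Vidio} = 232 − 3·81.625 + 2·80.875 = 148.875.

148.875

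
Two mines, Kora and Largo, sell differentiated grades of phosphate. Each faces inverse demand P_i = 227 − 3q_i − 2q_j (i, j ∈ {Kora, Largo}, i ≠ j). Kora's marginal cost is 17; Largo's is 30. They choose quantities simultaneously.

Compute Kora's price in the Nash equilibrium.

98.1875

Mine Kora's profit: π = q_{Kora}(227 − 3q_{Kora} − 2q_{Largo}) − 17q_{Kora}.
∂π/∂q_{Kora} = 210 − 6q_{Kora} − 2q_{Largo} = 0 ⇒ q_{Kora} = 35 − (1/3)q_{Largo}.
Similarly q_{Largo} = 197/6 − (1/3)q_{Kora}.
Substituting the second reaction function into the first: q_{Kora} = 35 − (1/3)(197/6 − (1/3)q_{Kora}), which gives (8/9)q_{Kora} = 433/18 ⇒ q_{Kora} = 27.0625.
Then q_{Largo} = 197/6 − (1/3)·27.0625 = 23.8125.
P_{Kora} = 227 − 3·27.0625 − 2·23.8125 = 98.1875.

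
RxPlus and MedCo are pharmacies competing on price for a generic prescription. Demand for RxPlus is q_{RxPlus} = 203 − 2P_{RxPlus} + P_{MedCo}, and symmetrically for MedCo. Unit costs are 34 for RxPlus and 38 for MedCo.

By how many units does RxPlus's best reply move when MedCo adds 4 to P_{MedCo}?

RxPlus's profit: π = (P_{RxPlus} − 34)(203 − 2P_{RxPlus} + P_{MedCo}).
∂π/∂P_{RxPlus} = 271 − 4P_{RxPlus} + P_{MedCo} = 0 ⇒ P_{RxPlus} = 67.75 + 0.25P_{MedCo}.
The reaction-function slope is 0.25, so a 4-unit rise in P_{MedCo} moves P_{RxPlus} by 0.25 × 4 = 1. RxPlus's best response rises — the actions are strategic complements.

1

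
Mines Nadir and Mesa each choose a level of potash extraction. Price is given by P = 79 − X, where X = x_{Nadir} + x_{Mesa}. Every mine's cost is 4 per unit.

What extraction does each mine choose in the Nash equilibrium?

Mine Nadir's profit: π = x_{Nadir}(79 − (x_{Nadir} + x_{Mesa})) − 4x_{Nadir}.
∂π/∂x_{Nadir} = 75 − 2x_{Nadir} − x_{Mesa} = 0, so x_{Nadir} = 37.5 − 0.5x_{Mesa}.
By symmetry x_{Mesa} = x_{Nadir}; substituting into the reaction function, 1.5x_{Nadir} = 37.5 and x_{Nadir} = 25.

25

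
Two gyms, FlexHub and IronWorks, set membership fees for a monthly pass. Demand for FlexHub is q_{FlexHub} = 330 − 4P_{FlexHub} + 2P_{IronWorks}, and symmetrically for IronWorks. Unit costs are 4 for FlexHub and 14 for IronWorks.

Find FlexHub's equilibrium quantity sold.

220

FlexHub's profit: π = (P_{FlexHub} − 4)(330 − 4P_{FlexHub} + 2P_{IronWorks}).
∂π/∂P_{FlexHub} = 346 − 8P_{FlexHub} + 2P_{IronWorks} = 0 ⇒ P_{FlexHub} = 43.25 + 0.25P_{IronWorks}.
Similarly P_{IronWorks} = 48.25 + 0.25P_{FlexHub}.
Plugging P_{IronWorks} into FlexHub's best response: P_{FlexHub} = 43.25 + 0.25(48.25 + 0.25P_{FlexHub}) ⇒ 0.9375P_{FlexHub} = 55.3125, so P_{FlexHub} = 59.
Then P_{IronWorks} = 48.25 + 0.25·59 = 63.
q_{FlexHub} = 330 − 4·59 + 2·63 = 220.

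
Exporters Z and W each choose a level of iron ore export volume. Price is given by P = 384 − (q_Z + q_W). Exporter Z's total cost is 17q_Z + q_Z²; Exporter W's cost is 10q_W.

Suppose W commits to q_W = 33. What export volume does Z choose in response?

83.5

Exporter Z's profit: π = q_Z(384 − (q_Z + q_W)) − 17q_Z − q_Z².
∂π/∂q_Z = 367 − 4q_Z − q_W = 0, so q_Z = 91.75 − 0.25q_W.
At q_W = 33: q_Z = 91.75 − 0.25·33 = 83.5.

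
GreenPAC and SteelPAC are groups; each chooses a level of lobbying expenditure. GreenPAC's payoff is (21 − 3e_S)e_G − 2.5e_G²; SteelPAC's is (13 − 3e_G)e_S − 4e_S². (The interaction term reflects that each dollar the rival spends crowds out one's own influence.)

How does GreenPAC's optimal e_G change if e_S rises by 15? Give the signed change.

Expanding GreenPAC's payoff: 21e_G − 3e_Se_G − 2.5e_G².
∂π/∂e_G = 21 − 3e_S − 5e_G = 0, so e_G = 4.2 − 0.6e_S.
The reaction-function slope is −0.6, so a 15-unit rise in e_S moves e_G by −0.6 × 15 = −9. GreenPAC's best response falls — the actions are strategic substitutes.

-9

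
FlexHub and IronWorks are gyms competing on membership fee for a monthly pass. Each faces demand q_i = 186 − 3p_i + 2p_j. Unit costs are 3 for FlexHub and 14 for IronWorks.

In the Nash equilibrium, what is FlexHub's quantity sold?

143.4375

FlexHub's profit: π = (p_{FlexHub} − 3)(186 − 3p_{FlexHub} + 2p_{IronWorks}).
∂π/∂p_{FlexHub} = 195 − 6p_{FlexHub} + 2p_{IronWorks} = 0 ⇒ p_{FlexHub} = 32.5 + (1/3)p_{IronWorks}.
Similarly p_{IronWorks} = 38 + (1/3)p_{FlexHub}.
Plugging p_{IronWorks} into FlexHub's best response: p_{FlexHub} = 32.5 + (1/3)(38 + (1/3)p_{FlexHub}) ⇒ (8/9)p_{FlexHub} = 271/6, so p_{FlexHub} = 50.8125.
Then p_{IronWorks} = 38 + (1/3)·50.8125 = 54.9375.
q_{FlexHub} = 186 − 3·50.8125 + 2·54.9375 = 143.4375.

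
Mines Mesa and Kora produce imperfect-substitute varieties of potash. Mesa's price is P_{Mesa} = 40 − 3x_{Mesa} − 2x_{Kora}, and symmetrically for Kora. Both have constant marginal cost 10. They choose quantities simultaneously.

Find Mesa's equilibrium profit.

Mine Mesa's profit: π = x_{Mesa}(40 − 3x_{Mesa} − 2x_{Kora}) − 10x_{Mesa}.
∂π/∂x_{Mesa} = 30 − 6x_{Mesa} − 2x_{Kora} = 0 ⇒ x_{Mesa} = 5 − (1/3)x_{Kora}.
The game is symmetric, so in equilibrium x_{Kora} = x_{Mesa}: the reaction function gives (4/3)x_{Mesa} = 5, hence x_{Mesa} = 3.75.
P_{Mesa} = 40 − 3·3.75 − 2·3.75 = 21.25.
Profit = (21.25 − 10)·3.75 = 42.1875.

42.1875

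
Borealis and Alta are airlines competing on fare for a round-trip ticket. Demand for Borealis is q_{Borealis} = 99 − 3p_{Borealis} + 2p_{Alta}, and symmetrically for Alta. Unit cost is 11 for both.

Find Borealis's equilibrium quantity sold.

66

Borealis's profit: π = (p_{Borealis} − 11)(99 − 3p_{Borealis} + 2p_{Alta}).
∂π/∂p_{Borealis} = 132 − 6p_{Borealis} + 2p_{Alta} = 0 ⇒ p_{Borealis} = 22 + (1/3)p_{Alta}.
The game is symmetric, so in equilibrium p_{Alta} = p_{Borealis}: the reaction function gives (2/3)p_{Borealis} = 22, hence p_{Borealis} = 33.
q_{Borealis} = 99 − 3·33 + 2·33 = 66.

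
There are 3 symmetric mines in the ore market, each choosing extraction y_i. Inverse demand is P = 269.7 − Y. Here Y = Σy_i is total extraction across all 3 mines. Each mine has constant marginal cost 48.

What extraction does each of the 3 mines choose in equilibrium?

55.425

A representative mine's profit is π_i = y_i(269.7 − Y) − 48y_i, with Y = y_i + Σ_{j≠i} y_j.
First-order condition: 221.7 − 2y_i − Σ_{j≠i} y_j = 0.
With identical mines, set every y_j = y: then 221.7 − 2y − 2y = 0, i.e. y = 221.7/4 = 55.425.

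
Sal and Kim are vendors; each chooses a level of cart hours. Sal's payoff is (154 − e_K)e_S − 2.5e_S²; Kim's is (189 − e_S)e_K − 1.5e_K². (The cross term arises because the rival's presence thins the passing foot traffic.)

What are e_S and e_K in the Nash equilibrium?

Expanding Sal's payoff: 154e_S − e_Ke_S − 2.5e_S².
∂π/∂e_S = 154 − e_K − 5e_S = 0, so e_S = 30.8 − 0.2e_K.
Likewise for Kim: e_K = 63 − (1/3)e_S.
Plugging e_K into Sal's best response: e_S = 30.8 − 0.2(63 − (1/3)e_S) ⇒ (14/15)e_S = 18.2, so e_S = 19.5.
Then e_K = 63 − (1/3)·19.5 = 56.5.

19.5, 56.5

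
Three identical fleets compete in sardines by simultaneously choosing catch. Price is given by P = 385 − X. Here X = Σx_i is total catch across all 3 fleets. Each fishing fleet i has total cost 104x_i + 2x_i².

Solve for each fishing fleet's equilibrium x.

A representative fishing fleet's profit is π_i = x_i(385 − X) − 104x_i − 2x_i², with X = x_i + Σ_{j≠i} x_j.
First-order condition: 281 − 6x_i − Σ_{j≠i} x_j = 0.
In a symmetric equilibrium every fishing fleet chooses the same x, so Σ_{j≠i} x_j = 2x. The condition becomes 281 − 8x = 0, giving x = 281/8 = 35.125.

35.125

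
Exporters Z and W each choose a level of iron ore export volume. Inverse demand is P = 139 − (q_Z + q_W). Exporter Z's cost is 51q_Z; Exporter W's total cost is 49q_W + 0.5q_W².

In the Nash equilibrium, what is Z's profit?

Exporter Z's profit: π = q_Z(139 − (q_Z + q_W)) − 51q_Z.
∂π/∂q_Z = 88 − 2q_Z − q_W = 0, so q_Z = 44 − 0.5q_W.
For W: ∂π/∂q_W = 90 − 3q_W − q_Z = 0 ⇒ q_W = 30 − (1/3)q_Z.
Substituting the second reaction function into the first: q_Z = 44 − 0.5(30 − (1/3)q_Z), which gives (5/6)q_Z = 29 ⇒ q_Z = 34.8.
Then q_W = 30 − (1/3)·34.8 = 18.4.
Price P = 139 − 53.2 = 85.8.
Z's profit: (85.8 − 51)·34.8 = 1211.04.

1211.04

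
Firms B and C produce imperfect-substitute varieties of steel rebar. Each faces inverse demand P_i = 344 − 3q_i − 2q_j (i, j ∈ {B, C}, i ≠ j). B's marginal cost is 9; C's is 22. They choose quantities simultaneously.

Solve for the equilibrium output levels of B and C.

Firm B's profit: π = q_B(344 − 3q_B − 2q_C) − 9q_B.
∂π/∂q_B = 335 − 6q_B − 2q_C = 0 ⇒ q_B = 335/6 − (1/3)q_C.
Similarly q_C = 161/3 − (1/3)q_B.
Solving the two reaction functions simultaneously: (1 − (−1/3)(−1/3))q_B = 335/6 − (1/3)·(161/3), so (8/9)q_B = 683/18 and q_B = 42.6875.
Then q_C = 161/3 − (1/3)·42.6875 = 39.4375.

42.6875, 39.4375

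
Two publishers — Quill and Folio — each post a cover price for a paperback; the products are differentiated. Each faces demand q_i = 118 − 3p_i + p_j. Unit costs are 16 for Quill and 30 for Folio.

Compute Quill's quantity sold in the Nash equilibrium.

55.2

Quill's profit: π = (p_{Quill} − 16)(118 − 3p_{Quill} + p_{Folio}).
∂π/∂p_{Quill} = 166 − 6p_{Quill} + p_{Folio} = 0 ⇒ p_{Quill} = 83/3 + (1/6)p_{Folio}.
Similarly p_{Folio} = 104/3 + (1/6)p_{Quill}.
Substituting the second reaction function into the first: p_{Quill} = 83/3 + (1/6)(104/3 + (1/6)p_{Quill}), which gives (35/36)p_{Quill} = 301/9 ⇒ p_{Quill} = 34.4.
Then p_{Folio} = 104/3 + (1/6)·34.4 = 40.4.
q_{Quill} = 118 − 3·34.4 + 40.4 = 55.2.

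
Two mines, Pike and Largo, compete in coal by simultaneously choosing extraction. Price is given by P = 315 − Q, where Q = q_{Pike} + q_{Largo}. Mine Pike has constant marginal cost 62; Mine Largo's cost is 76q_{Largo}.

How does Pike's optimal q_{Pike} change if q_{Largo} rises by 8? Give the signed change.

-4

Mine Pike's profit: π = q_{Pike}(315 − (q_{Pike} + q_{Largo})) − 62q_{Pike}.
∂π/∂q_{Pike} = 253 − 2q_{Pike} − q_{Largo} = 0, so q_{Pike} = 126.5 − 0.5q_{Largo}.
The reaction-function slope is −0.5, so an 8-unit rise in q_{Largo} moves q_{Pike} by −0.5 × 8 = −4. Pike's best response falls — the actions are strategic substitutes.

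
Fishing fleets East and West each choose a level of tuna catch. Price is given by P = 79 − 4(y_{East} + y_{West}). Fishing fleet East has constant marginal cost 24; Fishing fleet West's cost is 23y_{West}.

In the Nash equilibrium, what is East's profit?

81

Fishing fleet East's profit: π = y_{East}(79 − 4(y_{East} + y_{West})) − 24y_{East}.
∂π/∂y_{East} = 55 − 8y_{East} − 4y_{West} = 0, so y_{East} = 6.875 − 0.5y_{West}.
By the same steps for West: y_{West} = 7 − 0.5y_{East}.
Solving the two reaction functions simultaneously: (1 − (−0.5)(−0.5))y_{East} = 6.875 − 0.5·7, so 0.75y_{East} = 3.375 and y_{East} = 4.5.
Then y_{West} = 7 − 0.5·4.5 = 4.75.
Price P = 79 − 4·9.25 = 42.
East's profit: (42 − 24)·4.5 = 81.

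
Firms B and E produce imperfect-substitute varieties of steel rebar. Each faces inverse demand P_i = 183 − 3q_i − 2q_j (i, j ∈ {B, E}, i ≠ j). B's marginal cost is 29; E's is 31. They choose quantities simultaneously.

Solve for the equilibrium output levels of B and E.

Firm B's profit: π = q_B(183 − 3q_B − 2q_E) − 29q_B.
∂π/∂q_B = 154 − 6q_B − 2q_E = 0 ⇒ q_B = 77/3 − (1/3)q_E.
Similarly q_E = 76/3 − (1/3)q_B.
Substituting the second reaction function into the first: q_B = 77/3 − (1/3)(76/3 − (1/3)q_B), which gives (8/9)q_B = 155/9 ⇒ q_B = 19.375.
Then q_E = 76/3 − (1/3)·19.375 = 18.875.

19.375, 18.875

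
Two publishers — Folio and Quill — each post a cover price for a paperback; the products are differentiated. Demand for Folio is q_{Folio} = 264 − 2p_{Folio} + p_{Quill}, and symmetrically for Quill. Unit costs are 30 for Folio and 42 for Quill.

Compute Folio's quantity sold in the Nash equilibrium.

159.2

Folio's profit: π = (p_{Folio} − 30)(264 − 2p_{Folio} + p_{Quill}).
∂π/∂p_{Folio} = 324 − 4p_{Folio} + p_{Quill} = 0 ⇒ p_{Folio} = 81 + 0.25p_{Quill}.
Similarly p_{Quill} = 87 + 0.25p_{Folio}.
Solving the two reaction functions simultaneously: (1 − (0.25)(0.25))p_{Folio} = 81 + 0.25·87, so 0.9375p_{Folio} = 102.75 and p_{Folio} = 109.6.
Then p_{Quill} = 87 + 0.25·109.6 = 114.4.
q_{Folio} = 264 − 2·109.6 + 114.4 = 159.2.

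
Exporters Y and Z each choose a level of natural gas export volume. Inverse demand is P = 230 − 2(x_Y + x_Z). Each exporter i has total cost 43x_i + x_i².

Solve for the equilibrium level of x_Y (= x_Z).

Exporter Y's profit: π = x_Y(230 − 2(x_Y + x_Z)) − 43x_Y − x_Y².
∂π/∂x_Y = 187 − 6x_Y − 2x_Z = 0, so x_Y = 187/6 − (1/3)x_Z.
By symmetry x_Z = x_Y; substituting into the reaction function, (4/3)x_Y = 187/6 and x_Y = 23.375.

23.375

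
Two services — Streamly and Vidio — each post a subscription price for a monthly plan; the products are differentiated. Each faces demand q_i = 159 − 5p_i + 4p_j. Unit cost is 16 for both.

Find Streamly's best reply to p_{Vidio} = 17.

30.7

Streamly's profit: π = (p_{Streamly} − 16)(159 − 5p_{Streamly} + 4p_{Vidio}).
∂π/∂p_{Streamly} = 239 − 10p_{Streamly} + 4p_{Vidio} = 0 ⇒ p_{Streamly} = 23.9 + 0.4p_{Vidio}.
At p_{Vidio} = 17: p_{Streamly} = 23.9 + 0.4·17 = 30.7.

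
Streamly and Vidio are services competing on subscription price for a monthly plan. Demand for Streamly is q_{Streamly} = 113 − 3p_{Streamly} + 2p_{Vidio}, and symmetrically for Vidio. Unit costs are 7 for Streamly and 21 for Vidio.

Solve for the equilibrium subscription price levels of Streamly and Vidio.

36.125, 41.375

Streamly's profit: π = (p_{Streamly} − 7)(113 − 3p_{Streamly} + 2p_{Vidio}).
∂π/∂p_{Streamly} = 134 − 6p_{Streamly} + 2p_{Vidio} = 0 ⇒ p_{Streamly} = 67/3 + (1/3)p_{Vidio}.
Similarly p_{Vidio} = 88/3 + (1/3)p_{Streamly}.
Solving the two reaction functions simultaneously: (1 − (1/3)(1/3))p_{Streamly} = 67/3 + (1/3)·(88/3), so (8/9)p_{Streamly} = 289/9 and p_{Streamly} = 36.125.
Then p_{Vidio} = 88/3 + (1/3)·36.125 = 41.375.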